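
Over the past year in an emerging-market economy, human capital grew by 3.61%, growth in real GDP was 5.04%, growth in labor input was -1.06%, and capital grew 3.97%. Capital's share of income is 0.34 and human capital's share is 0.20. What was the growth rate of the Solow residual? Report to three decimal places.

Labor's share = 1 − 0.34 − 0.2 = 0.46.
Capital: 0.34 × 3.97 = 1.3498 pp.
Human capital: 0.2 × 3.61 = 0.722 pp.
Labor input: 0.46 × (-1.06) = -0.4876 pp.
TFP growth = 5.04 − 1.5842 = 3.4558%.

The Solow residual growth was 3.456%.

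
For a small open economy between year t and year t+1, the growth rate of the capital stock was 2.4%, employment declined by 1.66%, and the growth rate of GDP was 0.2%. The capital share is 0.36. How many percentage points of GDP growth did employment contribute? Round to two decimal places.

Labor's share = 1 − 0.36 = 0.64.
Contribution = share × growth = 0.64 × (-1.66) = -1.0624 pp.

-1.06 percentage points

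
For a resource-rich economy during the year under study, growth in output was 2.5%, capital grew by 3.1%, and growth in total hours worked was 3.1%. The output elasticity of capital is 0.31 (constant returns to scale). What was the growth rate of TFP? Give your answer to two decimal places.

-0.60%

Labor's share = 1 − 0.31 = 0.69.
Capital: 0.31 × 3.1 = 0.961 pp.
Total hours worked: 0.69 × 3.1 = 2.139 pp.
TFP growth = 2.5 − 3.1 = -0.6%.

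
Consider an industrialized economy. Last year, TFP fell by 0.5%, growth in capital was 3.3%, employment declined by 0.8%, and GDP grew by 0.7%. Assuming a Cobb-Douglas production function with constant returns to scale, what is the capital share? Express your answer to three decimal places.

0.488

gY = gA + α·gK + (1−α)·gL, so gY − gA − gL = α(gK − gL).
0.7 + 0.5 + 0.8 = α × (3.3 − (-0.8)).
2 = 4.1 α, so α = 0.4878.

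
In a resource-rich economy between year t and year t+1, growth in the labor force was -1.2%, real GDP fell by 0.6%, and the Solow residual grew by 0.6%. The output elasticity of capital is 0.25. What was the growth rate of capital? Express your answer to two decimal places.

-1.20%

Labor's share = 1 − 0.25 = 0.75.
gY = gA + 0.75×(-1.2) + 0.25×g.
0.25×g = -0.6 − 0.6 + 0.9 = -0.3.
g = -0.3 / 0.25 = -1.2%.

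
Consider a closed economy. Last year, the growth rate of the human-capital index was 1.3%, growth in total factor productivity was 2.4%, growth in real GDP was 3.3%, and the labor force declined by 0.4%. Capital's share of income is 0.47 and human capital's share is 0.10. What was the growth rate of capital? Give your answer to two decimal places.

2.00%

Labor's share = 1 − 0.47 − 0.1 = 0.43.
gY = gA + 0.1×1.3 + 0.43×(-0.4) + 0.47×g.
0.47×g = 3.3 − 2.4 + 0.042 = 0.942.
g = 0.942 / 0.47 = 2.0043%.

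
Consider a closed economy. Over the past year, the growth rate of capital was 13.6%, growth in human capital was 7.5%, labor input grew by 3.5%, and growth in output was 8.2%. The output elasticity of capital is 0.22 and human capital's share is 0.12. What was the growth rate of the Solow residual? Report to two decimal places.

Labor's share = 1 − 0.22 − 0.12 = 0.66.
Capital: 0.22 × 13.6 = 2.992 pp.
Human capital: 0.12 × 7.5 = 0.9 pp.
Labor input: 0.66 × 3.5 = 2.31 pp.
TFP growth = 8.2 − 6.202 = 1.998%.

2.00%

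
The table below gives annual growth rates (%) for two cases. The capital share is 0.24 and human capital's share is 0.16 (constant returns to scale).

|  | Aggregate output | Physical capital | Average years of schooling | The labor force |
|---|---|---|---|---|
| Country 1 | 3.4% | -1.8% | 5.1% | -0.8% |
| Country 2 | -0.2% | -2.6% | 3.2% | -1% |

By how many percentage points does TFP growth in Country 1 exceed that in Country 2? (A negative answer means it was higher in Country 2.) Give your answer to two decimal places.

Labor's share = 1 − 0.24 − 0.16 = 0.6.
Country 1: TFP = 3.4 + 0.432 − 0.816 + 0.48 = 3.496%.
Country 2: TFP = -0.2 + 0.624 − 0.512 + 0.6 = 0.512%.
Difference = 3.496 − (0.512) = 2.984 pp.

2.98 percentage points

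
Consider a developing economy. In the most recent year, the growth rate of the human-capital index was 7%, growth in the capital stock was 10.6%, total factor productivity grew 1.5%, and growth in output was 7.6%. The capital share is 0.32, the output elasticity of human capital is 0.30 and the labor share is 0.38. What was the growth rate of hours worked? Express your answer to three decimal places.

Labor's share = 1 − 0.32 − 0.3 = 0.38.
gY = gA + 0.32×10.6 + 0.3×7 + 0.38×g.
0.38×g = 7.6 − 1.5 − 5.492 = 0.608.
g = 0.608 / 0.38 = 1.6%.

1.600%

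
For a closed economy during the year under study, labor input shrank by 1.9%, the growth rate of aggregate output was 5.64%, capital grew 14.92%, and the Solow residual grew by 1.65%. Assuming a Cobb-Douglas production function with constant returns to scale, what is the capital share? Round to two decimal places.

α = 0.35

gY = gA + α·gK + (1−α)·gL, so gY − gA − gL = α(gK − gL).
5.64 − 1.65 + 1.9 = α × (14.92 − (-1.9)).
5.89 = 16.82 α, so α = 0.3502.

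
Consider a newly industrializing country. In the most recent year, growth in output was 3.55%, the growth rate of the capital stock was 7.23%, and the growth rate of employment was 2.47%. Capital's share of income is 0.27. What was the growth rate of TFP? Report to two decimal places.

Labor's share = 1 − 0.27 = 0.73.
The capital stock: 0.27 × 7.23 = 1.9521 pp.
Employment: 0.73 × 2.47 = 1.8031 pp.
TFP growth = 3.55 − 3.7552 = -0.2052%.

-0.21%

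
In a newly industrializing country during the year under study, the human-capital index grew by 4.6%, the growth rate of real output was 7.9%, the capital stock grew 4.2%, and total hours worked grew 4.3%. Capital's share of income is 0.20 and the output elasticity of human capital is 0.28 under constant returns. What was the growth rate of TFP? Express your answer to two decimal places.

Labor's share = 1 − 0.2 − 0.28 = 0.52.
The capital stock: 0.2 × 4.2 = 0.84 pp.
The human-capital index: 0.28 × 4.6 = 1.288 pp.
Total hours worked: 0.52 × 4.3 = 2.236 pp.
TFP growth = 7.9 − 4.364 = 3.536%.

TFP growth was 3.54%.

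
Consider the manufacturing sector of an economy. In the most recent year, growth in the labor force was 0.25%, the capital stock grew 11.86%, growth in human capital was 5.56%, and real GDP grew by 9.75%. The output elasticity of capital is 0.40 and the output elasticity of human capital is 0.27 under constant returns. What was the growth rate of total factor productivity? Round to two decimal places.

Total factor productivity grew 3.42%.

Labor's share = 1 − 0.4 − 0.27 = 0.33.
The capital stock: 0.4 × 11.86 = 4.744 pp.
Human capital: 0.27 × 5.56 = 1.5012 pp.
The labor force: 0.33 × 0.25 = 0.0825 pp.
TFP growth = 9.75 − 6.3277 = 3.4223%.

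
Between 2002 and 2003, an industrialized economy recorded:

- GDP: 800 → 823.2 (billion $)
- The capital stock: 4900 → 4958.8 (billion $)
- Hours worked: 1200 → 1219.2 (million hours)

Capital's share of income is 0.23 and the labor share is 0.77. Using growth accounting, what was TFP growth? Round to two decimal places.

GDP growth = (823.2 − 800) / 800 = 2.9%.
The capital stock growth = (4958.8 − 4900) / 4900 = 1.2%.
Hours worked growth = (1219.2 − 1200) / 1200 = 1.6%.
Labor's share = 1 − 0.23 = 0.77.
The capital stock: 0.23 × 1.2 = 0.276 pp.
Hours worked: 0.77 × 1.6 = 1.232 pp.
TFP growth = 2.9 − 1.508 = 1.392%.

1.39%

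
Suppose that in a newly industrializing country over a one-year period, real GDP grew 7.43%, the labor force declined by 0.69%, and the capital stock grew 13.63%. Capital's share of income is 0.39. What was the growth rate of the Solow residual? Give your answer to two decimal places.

Labor's share = 1 − 0.39 = 0.61.
The capital stock: 0.39 × 13.63 = 5.3157 pp.
The labor force: 0.61 × (-0.69) = -0.4209 pp.
TFP growth = 7.43 − 4.8948 = 2.5352%.

The Solow residual growth was 2.54%.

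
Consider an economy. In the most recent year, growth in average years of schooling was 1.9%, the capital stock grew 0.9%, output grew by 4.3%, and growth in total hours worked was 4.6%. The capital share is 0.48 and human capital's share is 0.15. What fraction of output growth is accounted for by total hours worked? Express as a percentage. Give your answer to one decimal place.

39.6%

Labor's share = 1 − 0.48 − 0.15 = 0.37.
Total hours worked contributed 0.37 × 4.6 = 1.702 pp.
Share of growth = 1.702 / 4.3 × 100 = 39.581%.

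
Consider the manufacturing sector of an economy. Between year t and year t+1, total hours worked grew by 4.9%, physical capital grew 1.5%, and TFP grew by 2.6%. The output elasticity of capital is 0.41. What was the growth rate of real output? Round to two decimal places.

Labor's share = 1 − 0.41 = 0.59.
Physical capital: 0.41 × 1.5 = 0.615 pp.
Total hours worked: 0.59 × 4.9 = 2.891 pp.
Output growth = 2.6 + 3.506 = 6.106%.

Real output growth was 6.11%.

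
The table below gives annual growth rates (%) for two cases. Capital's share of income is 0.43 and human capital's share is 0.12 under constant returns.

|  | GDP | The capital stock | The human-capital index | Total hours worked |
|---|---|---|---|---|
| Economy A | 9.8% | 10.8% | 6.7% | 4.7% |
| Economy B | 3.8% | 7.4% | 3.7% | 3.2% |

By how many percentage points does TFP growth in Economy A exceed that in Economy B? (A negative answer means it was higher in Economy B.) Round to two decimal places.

Labor's share = 1 − 0.43 − 0.12 = 0.45.
Economy A: TFP = 9.8 − 4.644 − 0.804 − 2.115 = 2.237%.
Economy B: TFP = 3.8 − 3.182 − 0.444 − 1.44 = -1.266%.
Difference = 2.237 − (-1.266) = 3.503 pp.

3.50 percentage points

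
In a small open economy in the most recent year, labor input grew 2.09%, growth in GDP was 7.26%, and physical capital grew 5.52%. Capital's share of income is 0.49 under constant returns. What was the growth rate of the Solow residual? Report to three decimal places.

Labor's share = 1 − 0.49 = 0.51.
Physical capital: 0.49 × 5.52 = 2.7048 pp.
Labor input: 0.51 × 2.09 = 1.0659 pp.
TFP growth = 7.26 − 3.7707 = 3.4893%.

3.489%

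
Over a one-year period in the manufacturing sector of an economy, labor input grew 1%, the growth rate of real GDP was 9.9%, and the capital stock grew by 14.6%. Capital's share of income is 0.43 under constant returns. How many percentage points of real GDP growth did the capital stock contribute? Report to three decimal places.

Contribution = share × growth = 0.43 × 14.6 = 6.278 pp.

6.278 pp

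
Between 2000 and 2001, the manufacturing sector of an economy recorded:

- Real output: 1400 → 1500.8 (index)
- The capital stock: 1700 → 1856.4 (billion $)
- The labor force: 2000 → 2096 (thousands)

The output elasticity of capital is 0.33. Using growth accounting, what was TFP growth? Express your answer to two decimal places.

TFP grew 0.95%.

Real output growth = (1500.8 − 1400) / 1400 = 7.2%.
The capital stock growth = (1856.4 − 1700) / 1700 = 9.2%.
The labor force growth = (2096 − 2000) / 2000 = 4.8%.
Labor's share = 1 − 0.33 = 0.67.
The capital stock: 0.33 × 9.2 = 3.036 pp.
The labor force: 0.67 × 4.8 = 3.216 pp.
TFP growth = 7.2 − 6.252 = 0.948%.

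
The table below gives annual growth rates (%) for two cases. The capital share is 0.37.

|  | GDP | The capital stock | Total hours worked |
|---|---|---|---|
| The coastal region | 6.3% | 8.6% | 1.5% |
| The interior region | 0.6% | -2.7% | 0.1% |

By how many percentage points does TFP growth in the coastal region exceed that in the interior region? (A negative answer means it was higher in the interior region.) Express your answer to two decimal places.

Labor's share = 1 − 0.37 = 0.63.
The coastal region: TFP = 6.3 − 3.182 − 0.945 = 2.173%.
The interior region: TFP = 0.6 + 0.999 − 0.063 = 1.536%.
Difference = 2.173 − (1.536) = 0.637 pp.

0.64 percentage points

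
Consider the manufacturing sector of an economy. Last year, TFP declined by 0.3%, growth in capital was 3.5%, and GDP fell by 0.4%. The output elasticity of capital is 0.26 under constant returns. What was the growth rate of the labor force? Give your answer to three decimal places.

Labor's share = 1 − 0.26 = 0.74.
gY = gA + 0.26×3.5 + 0.74×g.
0.74×g = -0.4 + 0.3 − 0.91 = -1.01.
g = -1.01 / 0.74 = -1.36486%.

-1.365%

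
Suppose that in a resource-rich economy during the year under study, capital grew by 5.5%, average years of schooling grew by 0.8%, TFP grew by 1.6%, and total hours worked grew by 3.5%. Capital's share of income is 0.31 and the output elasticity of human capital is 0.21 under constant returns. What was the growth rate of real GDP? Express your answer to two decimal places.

5.15%

Labor's share = 1 − 0.31 − 0.21 = 0.48.
Capital: 0.31 × 5.5 = 1.705 pp.
Average years of schooling: 0.21 × 0.8 = 0.168 pp.
Total hours worked: 0.48 × 3.5 = 1.68 pp.
Output growth = 1.6 + 3.553 = 5.153%.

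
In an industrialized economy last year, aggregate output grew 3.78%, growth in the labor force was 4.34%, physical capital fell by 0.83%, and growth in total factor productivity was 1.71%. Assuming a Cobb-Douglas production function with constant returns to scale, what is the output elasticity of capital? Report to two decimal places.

gY = gA + α·gK + (1−α)·gL, so gY − gA − gL = α(gK − gL).
3.78 − 1.71 − 4.34 = α × (-0.83 − 4.34).
-2.27 = -5.17 α, so α = 0.4391.

α = 0.44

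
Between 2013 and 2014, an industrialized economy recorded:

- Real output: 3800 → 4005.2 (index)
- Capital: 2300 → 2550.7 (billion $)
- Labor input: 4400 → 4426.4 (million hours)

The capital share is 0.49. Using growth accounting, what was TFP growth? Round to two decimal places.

Real output growth = (4005.2 − 3800) / 3800 = 5.4%.
Capital growth = (2550.7 − 2300) / 2300 = 10.9%.
Labor input growth = (4426.4 − 4400) / 4400 = 0.6%.
Labor's share = 1 − 0.49 = 0.51.
Capital: 0.49 × 10.9 = 5.341 pp.
Labor input: 0.51 × 0.6 = 0.306 pp.
TFP growth = 5.4 − 5.647 = -0.247%.

-0.25%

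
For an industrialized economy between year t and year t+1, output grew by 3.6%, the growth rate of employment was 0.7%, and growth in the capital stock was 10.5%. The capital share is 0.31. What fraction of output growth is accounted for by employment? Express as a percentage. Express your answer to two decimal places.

Labor's share = 1 − 0.31 = 0.69.
Employment contributed 0.69 × 0.7 = 0.483 pp.
Share of growth = 0.483 / 3.6 × 100 = 13.4167%.

13.42%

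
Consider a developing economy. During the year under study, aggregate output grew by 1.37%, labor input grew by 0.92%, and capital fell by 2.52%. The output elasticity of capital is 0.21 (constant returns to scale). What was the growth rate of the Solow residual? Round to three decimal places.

The Solow residual growth was 1.172%.

Labor's share = 1 − 0.21 = 0.79.
Capital: 0.21 × (-2.52) = -0.5292 pp.
Labor input: 0.79 × 0.92 = 0.7268 pp.
TFP growth = 1.37 − 0.1976 = 1.1724%.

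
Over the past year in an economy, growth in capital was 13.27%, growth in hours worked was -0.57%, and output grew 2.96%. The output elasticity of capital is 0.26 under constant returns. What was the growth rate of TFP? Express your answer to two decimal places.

-0.07%

Labor's share = 1 − 0.26 = 0.74.
Capital: 0.26 × 13.27 = 3.4502 pp.
Hours worked: 0.74 × (-0.57) = -0.4218 pp.
TFP growth = 2.96 − 3.0284 = -0.0684%.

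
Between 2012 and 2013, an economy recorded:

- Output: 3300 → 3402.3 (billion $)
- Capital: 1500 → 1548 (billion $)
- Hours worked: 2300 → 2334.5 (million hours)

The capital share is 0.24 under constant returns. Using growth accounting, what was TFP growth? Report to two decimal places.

Output growth = (3402.3 − 3300) / 3300 = 3.1%.
Capital growth = (1548 − 1500) / 1500 = 3.2%.
Hours worked growth = (2334.5 − 2300) / 2300 = 1.5%.
Labor's share = 1 − 0.24 = 0.76.
Capital: 0.24 × 3.2 = 0.768 pp.
Hours worked: 0.76 × 1.5 = 1.14 pp.
TFP growth = 3.1 − 1.908 = 1.192%.

1.19%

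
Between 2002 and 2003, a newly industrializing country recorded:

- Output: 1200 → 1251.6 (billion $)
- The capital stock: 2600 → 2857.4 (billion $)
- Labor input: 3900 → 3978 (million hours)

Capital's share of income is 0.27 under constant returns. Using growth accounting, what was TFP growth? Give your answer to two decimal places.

Output growth = (1251.6 − 1200) / 1200 = 4.3%.
The capital stock growth = (2857.4 − 2600) / 2600 = 9.9%.
Labor input growth = (3978 − 3900) / 3900 = 2%.
Labor's share = 1 − 0.27 = 0.73.
The capital stock: 0.27 × 9.9 = 2.673 pp.
Labor input: 0.73 × 2 = 1.46 pp.
TFP growth = 4.3 − 4.133 = 0.167%.

0.17%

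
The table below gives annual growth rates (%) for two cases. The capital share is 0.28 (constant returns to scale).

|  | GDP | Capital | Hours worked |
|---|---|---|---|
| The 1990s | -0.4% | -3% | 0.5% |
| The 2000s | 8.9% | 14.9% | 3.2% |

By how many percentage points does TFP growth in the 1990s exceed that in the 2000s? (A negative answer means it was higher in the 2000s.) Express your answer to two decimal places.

Labor's share = 1 − 0.28 = 0.72.
The 1990s: TFP = -0.4 + 0.84 − 0.36 = 0.08%.
The 2000s: TFP = 8.9 − 4.172 − 2.304 = 2.424%.
Difference = 0.08 − (2.424) = -2.344 pp.

-2.34 percentage points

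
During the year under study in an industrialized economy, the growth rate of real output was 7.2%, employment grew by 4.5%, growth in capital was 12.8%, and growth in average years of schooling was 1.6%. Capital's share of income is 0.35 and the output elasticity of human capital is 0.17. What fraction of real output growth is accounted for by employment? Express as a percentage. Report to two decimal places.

Employment accounted for 30.00% of growth.

Labor's share = 1 − 0.35 − 0.17 = 0.48.
Employment contributed 0.48 × 4.5 = 2.16 pp.
Share of growth = 2.16 / 7.2 × 100 = 30%.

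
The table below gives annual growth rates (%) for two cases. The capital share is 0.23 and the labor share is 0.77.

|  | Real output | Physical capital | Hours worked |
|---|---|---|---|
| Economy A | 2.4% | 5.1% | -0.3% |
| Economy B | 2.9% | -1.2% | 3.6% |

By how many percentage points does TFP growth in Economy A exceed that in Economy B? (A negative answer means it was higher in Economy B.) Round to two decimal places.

Labor's share = 1 − 0.23 = 0.77.
Economy A: TFP = 2.4 − 1.173 + 0.231 = 1.458%.
Economy B: TFP = 2.9 + 0.276 − 2.772 = 0.404%.
Difference = 1.458 − (0.404) = 1.054 pp.

1.05 percentage points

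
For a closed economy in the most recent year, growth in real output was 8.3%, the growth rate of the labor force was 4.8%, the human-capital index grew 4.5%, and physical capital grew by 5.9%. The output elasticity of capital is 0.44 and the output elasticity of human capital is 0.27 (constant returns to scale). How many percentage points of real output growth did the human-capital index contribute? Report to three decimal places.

1.215

Contribution = share × growth = 0.27 × 4.5 = 1.215 pp.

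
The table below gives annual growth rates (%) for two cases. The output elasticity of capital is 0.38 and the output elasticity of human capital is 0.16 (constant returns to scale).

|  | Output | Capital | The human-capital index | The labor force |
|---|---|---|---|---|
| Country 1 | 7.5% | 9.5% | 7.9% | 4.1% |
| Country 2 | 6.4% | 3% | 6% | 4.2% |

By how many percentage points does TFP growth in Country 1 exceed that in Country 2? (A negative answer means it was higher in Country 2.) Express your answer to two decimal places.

-1.63 percentage points

Labor's share = 1 − 0.38 − 0.16 = 0.46.
Country 1: TFP = 7.5 − 3.61 − 1.264 − 1.886 = 0.74%.
Country 2: TFP = 6.4 − 1.14 − 0.96 − 1.932 = 2.368%.
Difference = 0.74 − (2.368) = -1.628 pp.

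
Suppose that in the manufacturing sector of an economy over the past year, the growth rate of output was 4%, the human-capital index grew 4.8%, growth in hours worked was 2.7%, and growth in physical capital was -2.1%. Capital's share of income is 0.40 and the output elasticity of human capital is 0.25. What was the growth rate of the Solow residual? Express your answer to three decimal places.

Labor's share = 1 − 0.4 − 0.25 = 0.35.
Physical capital: 0.4 × (-2.1) = -0.84 pp.
The human-capital index: 0.25 × 4.8 = 1.2 pp.
Hours worked: 0.35 × 2.7 = 0.945 pp.
TFP growth = 4 − 1.305 = 2.695%.

The Solow residual growth was 2.695%.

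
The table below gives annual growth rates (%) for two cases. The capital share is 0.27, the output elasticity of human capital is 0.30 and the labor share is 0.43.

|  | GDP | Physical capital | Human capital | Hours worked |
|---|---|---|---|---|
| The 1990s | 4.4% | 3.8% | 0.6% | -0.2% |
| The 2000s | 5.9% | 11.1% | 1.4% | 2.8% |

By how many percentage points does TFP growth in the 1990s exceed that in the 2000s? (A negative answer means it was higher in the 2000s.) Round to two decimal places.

2.00 percentage points

Labor's share = 1 − 0.27 − 0.3 = 0.43.
The 1990s: TFP = 4.4 − 1.026 − 0.18 + 0.086 = 3.28%.
The 2000s: TFP = 5.9 − 2.997 − 0.42 − 1.204 = 1.279%.
Difference = 3.28 − (1.279) = 2.001 pp.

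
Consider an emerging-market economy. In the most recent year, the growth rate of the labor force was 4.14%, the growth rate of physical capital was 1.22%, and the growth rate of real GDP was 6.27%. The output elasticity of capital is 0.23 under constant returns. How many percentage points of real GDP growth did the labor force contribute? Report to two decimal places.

3.19 pp

Labor's share = 1 − 0.23 = 0.77.
Contribution = share × growth = 0.77 × 4.14 = 3.1878 pp.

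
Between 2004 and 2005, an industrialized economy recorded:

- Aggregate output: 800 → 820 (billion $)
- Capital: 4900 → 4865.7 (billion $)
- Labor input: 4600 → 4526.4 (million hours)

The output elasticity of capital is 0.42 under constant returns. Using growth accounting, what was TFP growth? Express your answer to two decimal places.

TFP growth was 3.72%.

Aggregate output growth = (820 − 800) / 800 = 2.5%.
Capital growth = (4865.7 − 4900) / 4900 = -0.7%.
Labor input growth = (4526.4 − 4600) / 4600 = -1.6%.
Labor's share = 1 − 0.42 = 0.58.
Capital: 0.42 × (-0.7) = -0.294 pp.
Labor input: 0.58 × (-1.6) = -0.928 pp.
TFP growth = 2.5 + 1.222 = 3.722%.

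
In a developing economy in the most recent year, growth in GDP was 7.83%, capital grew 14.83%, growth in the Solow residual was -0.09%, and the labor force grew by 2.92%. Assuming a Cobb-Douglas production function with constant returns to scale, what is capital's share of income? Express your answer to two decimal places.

Capital's share of income is 0.42.

gY = gA + α·gK + (1−α)·gL, so gY − gA − gL = α(gK − gL).
7.83 + 0.09 − 2.92 = α × (14.83 − 2.92).
5 = 11.91 α, so α = 0.4198.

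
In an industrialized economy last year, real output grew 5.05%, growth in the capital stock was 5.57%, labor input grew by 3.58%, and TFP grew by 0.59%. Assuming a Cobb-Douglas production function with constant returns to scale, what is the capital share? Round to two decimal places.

gY = gA + α·gK + (1−α)·gL, so gY − gA − gL = α(gK − gL).
5.05 − 0.59 − 3.58 = α × (5.57 − 3.58).
0.88 = 1.99 α, so α = 0.4422.

The capital share is 0.44.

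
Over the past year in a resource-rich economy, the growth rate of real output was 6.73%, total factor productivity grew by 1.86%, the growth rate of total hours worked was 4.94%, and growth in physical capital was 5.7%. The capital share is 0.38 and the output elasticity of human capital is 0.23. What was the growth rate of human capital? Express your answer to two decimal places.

3.38%

Labor's share = 1 − 0.38 − 0.23 = 0.39.
gY = gA + 0.38×5.7 + 0.39×4.94 + 0.23×g.
0.23×g = 6.73 − 1.86 − 4.0926 = 0.7774.
g = 0.7774 / 0.23 = 3.38%.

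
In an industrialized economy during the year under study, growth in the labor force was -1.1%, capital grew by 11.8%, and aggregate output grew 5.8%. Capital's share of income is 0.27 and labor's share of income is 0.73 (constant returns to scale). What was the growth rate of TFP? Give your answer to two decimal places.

TFP growth was 3.42%.

Labor's share = 1 − 0.27 = 0.73.
Capital: 0.27 × 11.8 = 3.186 pp.
The labor force: 0.73 × (-1.1) = -0.803 pp.
TFP growth = 5.8 − 2.383 = 3.417%.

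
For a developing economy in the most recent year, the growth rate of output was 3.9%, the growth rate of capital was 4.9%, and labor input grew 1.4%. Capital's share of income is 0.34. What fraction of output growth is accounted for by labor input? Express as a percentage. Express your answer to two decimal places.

23.69%

Labor's share = 1 − 0.34 = 0.66.
Labor input contributed 0.66 × 1.4 = 0.924 pp.
Share of growth = 0.924 / 3.9 × 100 = 23.6923%.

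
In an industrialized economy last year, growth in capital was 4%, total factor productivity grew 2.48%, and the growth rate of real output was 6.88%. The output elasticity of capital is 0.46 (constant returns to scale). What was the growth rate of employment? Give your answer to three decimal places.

Labor's share = 1 − 0.46 = 0.54.
gY = gA + 0.46×4 + 0.54×g.
0.54×g = 6.88 − 2.48 − 1.84 = 2.56.
g = 2.56 / 0.54 = 4.74074%.

4.741%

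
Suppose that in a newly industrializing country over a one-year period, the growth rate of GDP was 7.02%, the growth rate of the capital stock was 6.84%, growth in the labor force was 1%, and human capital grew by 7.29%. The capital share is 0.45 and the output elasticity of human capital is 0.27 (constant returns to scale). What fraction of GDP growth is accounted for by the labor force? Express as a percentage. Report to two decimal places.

3.99%

Labor's share = 1 − 0.45 − 0.27 = 0.28.
The labor force contributed 0.28 × 1 = 0.28 pp.
Share of growth = 0.28 / 7.02 × 100 = 3.9886%.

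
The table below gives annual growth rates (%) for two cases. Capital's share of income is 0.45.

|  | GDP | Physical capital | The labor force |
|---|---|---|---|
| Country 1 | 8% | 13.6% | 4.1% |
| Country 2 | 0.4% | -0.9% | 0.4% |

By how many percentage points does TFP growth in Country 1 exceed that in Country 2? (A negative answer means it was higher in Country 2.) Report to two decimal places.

-0.96 percentage points

Labor's share = 1 − 0.45 = 0.55.
Country 1: TFP = 8 − 6.12 − 2.255 = -0.375%.
Country 2: TFP = 0.4 + 0.405 − 0.22 = 0.585%.
Difference = -0.375 − (0.585) = -0.96 pp.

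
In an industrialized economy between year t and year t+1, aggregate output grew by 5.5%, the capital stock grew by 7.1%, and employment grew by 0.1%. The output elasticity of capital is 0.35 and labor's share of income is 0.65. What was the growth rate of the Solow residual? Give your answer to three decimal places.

Labor's share = 1 − 0.35 = 0.65.
The capital stock: 0.35 × 7.1 = 2.485 pp.
Employment: 0.65 × 0.1 = 0.065 pp.
TFP growth = 5.5 − 2.55 = 2.95%.

2.950%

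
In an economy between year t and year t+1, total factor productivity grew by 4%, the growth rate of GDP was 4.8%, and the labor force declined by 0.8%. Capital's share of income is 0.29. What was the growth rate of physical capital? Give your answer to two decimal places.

Labor's share = 1 − 0.29 = 0.71.
gY = gA + 0.71×(-0.8) + 0.29×g.
0.29×g = 4.8 − 4 + 0.568 = 1.368.
g = 1.368 / 0.29 = 4.7172%.

Physical capital growth was 4.72%.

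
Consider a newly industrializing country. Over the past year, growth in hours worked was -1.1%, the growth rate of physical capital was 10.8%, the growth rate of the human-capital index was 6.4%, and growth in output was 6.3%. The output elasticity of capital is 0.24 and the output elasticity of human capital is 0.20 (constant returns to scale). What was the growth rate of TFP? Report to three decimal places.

Labor's share = 1 − 0.24 − 0.2 = 0.56.
Physical capital: 0.24 × 10.8 = 2.592 pp.
The human-capital index: 0.2 × 6.4 = 1.28 pp.
Hours worked: 0.56 × (-1.1) = -0.616 pp.
TFP growth = 6.3 − 3.256 = 3.044%.

3.044%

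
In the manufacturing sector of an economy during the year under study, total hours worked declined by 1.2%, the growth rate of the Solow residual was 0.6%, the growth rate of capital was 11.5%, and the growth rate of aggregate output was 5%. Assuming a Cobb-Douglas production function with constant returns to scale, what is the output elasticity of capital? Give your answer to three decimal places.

0.441

gY = gA + α·gK + (1−α)·gL, so gY − gA − gL = α(gK − gL).
5 − 0.6 + 1.2 = α × (11.5 − (-1.2)).
5.6 = 12.7 α, so α = 0.44094.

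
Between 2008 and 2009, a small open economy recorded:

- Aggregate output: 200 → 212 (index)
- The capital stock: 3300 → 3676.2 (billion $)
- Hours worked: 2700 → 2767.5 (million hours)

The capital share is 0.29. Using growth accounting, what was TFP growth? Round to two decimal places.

Aggregate output growth = (212 − 200) / 200 = 6%.
The capital stock growth = (3676.2 − 3300) / 3300 = 11.4%.
Hours worked growth = (2767.5 − 2700) / 2700 = 2.5%.
Labor's share = 1 − 0.29 = 0.71.
The capital stock: 0.29 × 11.4 = 3.306 pp.
Hours worked: 0.71 × 2.5 = 1.775 pp.
TFP growth = 6 − 5.081 = 0.919%.

TFP grew 0.92%.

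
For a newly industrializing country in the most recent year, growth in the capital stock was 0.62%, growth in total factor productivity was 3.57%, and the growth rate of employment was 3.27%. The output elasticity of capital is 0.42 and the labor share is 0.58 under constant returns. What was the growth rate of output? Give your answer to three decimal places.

Output grew 5.727%.

Labor's share = 1 − 0.42 = 0.58.
The capital stock: 0.42 × 0.62 = 0.2604 pp.
Employment: 0.58 × 3.27 = 1.8966 pp.
Output growth = 3.57 + 2.157 = 5.727%.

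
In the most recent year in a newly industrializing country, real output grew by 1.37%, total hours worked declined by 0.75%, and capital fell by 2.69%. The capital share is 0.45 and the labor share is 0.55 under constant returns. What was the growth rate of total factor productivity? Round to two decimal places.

Labor's share = 1 − 0.45 = 0.55.
Capital: 0.45 × (-2.69) = -1.2105 pp.
Total hours worked: 0.55 × (-0.75) = -0.4125 pp.
TFP growth = 1.37 + 1.623 = 2.993%.

Total factor productivity growth was 2.99%.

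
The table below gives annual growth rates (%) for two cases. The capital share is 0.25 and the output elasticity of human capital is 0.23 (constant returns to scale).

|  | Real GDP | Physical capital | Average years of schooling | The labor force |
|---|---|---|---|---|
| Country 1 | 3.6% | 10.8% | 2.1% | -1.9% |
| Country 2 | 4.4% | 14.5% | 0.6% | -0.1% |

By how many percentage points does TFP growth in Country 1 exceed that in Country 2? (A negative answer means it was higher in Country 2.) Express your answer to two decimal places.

Labor's share = 1 − 0.25 − 0.23 = 0.52.
Country 1: TFP = 3.6 − 2.7 − 0.483 + 0.988 = 1.405%.
Country 2: TFP = 4.4 − 3.625 − 0.138 + 0.052 = 0.689%.
Difference = 1.405 − (0.689) = 0.716 pp.

0.72 percentage points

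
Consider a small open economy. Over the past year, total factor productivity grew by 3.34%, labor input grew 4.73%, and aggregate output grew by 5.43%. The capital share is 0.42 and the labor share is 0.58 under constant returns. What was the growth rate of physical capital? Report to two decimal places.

-1.56%

Labor's share = 1 − 0.42 = 0.58.
gY = gA + 0.58×4.73 + 0.42×g.
0.42×g = 5.43 − 3.34 − 2.7434 = -0.6534.
g = -0.6534 / 0.42 = -1.5557%.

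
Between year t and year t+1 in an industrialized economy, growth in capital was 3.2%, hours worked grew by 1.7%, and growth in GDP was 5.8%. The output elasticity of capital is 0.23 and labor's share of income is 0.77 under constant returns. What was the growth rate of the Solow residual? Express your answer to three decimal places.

The Solow residual growth was 3.755%.

Labor's share = 1 − 0.23 = 0.77.
Capital: 0.23 × 3.2 = 0.736 pp.
Hours worked: 0.77 × 1.7 = 1.309 pp.
TFP growth = 5.8 − 2.045 = 3.755%.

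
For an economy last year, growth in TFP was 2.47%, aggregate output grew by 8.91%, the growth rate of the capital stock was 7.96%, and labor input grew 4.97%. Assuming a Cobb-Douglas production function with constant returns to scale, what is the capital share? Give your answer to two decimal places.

α = 0.49

gY = gA + α·gK + (1−α)·gL, so gY − gA − gL = α(gK − gL).
8.91 − 2.47 − 4.97 = α × (7.96 − 4.97).
1.47 = 2.99 α, so α = 0.4916.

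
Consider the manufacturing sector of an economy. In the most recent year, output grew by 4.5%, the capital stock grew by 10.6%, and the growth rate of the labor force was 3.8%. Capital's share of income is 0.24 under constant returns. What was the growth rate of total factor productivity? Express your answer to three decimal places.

Labor's share = 1 − 0.24 = 0.76.
The capital stock: 0.24 × 10.6 = 2.544 pp.
The labor force: 0.76 × 3.8 = 2.888 pp.
TFP growth = 4.5 − 5.432 = -0.932%.

-0.932%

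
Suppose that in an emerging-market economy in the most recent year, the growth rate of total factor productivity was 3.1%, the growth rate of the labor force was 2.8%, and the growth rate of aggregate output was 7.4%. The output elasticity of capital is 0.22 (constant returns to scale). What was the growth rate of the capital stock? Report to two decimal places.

Labor's share = 1 − 0.22 = 0.78.
gY = gA + 0.78×2.8 + 0.22×g.
0.22×g = 7.4 − 3.1 − 2.184 = 2.116.
g = 2.116 / 0.22 = 9.6182%.

The capital stock growth was 9.62%.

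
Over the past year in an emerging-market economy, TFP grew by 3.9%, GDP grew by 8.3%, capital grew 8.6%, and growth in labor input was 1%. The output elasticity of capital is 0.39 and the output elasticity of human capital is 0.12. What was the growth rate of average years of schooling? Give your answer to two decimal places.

4.63%

Labor's share = 1 − 0.39 − 0.12 = 0.49.
gY = gA + 0.39×8.6 + 0.49×1 + 0.12×g.
0.12×g = 8.3 − 3.9 − 3.844 = 0.556.
g = 0.556 / 0.12 = 4.6333%.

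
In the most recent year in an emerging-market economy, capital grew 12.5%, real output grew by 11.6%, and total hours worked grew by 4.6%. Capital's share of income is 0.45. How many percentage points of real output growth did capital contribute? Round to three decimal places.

Contribution = share × growth = 0.45 × 12.5 = 5.625 pp.

5.625 percentage points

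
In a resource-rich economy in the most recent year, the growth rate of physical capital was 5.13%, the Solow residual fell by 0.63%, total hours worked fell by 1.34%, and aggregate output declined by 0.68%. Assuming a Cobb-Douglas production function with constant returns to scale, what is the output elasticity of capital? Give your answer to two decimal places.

0.20

gY = gA + α·gK + (1−α)·gL, so gY − gA − gL = α(gK − gL).
-0.68 + 0.63 + 1.34 = α × (5.13 − (-1.34)).
1.29 = 6.47 α, so α = 0.1994.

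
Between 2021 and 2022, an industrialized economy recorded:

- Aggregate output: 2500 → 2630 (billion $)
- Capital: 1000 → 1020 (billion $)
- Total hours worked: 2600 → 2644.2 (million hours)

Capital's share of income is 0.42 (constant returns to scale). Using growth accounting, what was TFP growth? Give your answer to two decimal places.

Aggregate output growth = (2630 − 2500) / 2500 = 5.2%.
Capital growth = (1020 − 1000) / 1000 = 2%.
Total hours worked growth = (2644.2 − 2600) / 2600 = 1.7%.
Labor's share = 1 − 0.42 = 0.58.
Capital: 0.42 × 2 = 0.84 pp.
Total hours worked: 0.58 × 1.7 = 0.986 pp.
TFP growth = 5.2 − 1.826 = 3.374%.

3.37%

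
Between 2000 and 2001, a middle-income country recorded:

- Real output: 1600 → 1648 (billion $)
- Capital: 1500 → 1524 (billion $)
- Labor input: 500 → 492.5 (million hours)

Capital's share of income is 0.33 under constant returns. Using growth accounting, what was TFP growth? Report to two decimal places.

Real output growth = (1648 − 1600) / 1600 = 3%.
Capital growth = (1524 − 1500) / 1500 = 1.6%.
Labor input growth = (492.5 − 500) / 500 = -1.5%.
Labor's share = 1 − 0.33 = 0.67.
Capital: 0.33 × 1.6 = 0.528 pp.
Labor input: 0.67 × (-1.5) = -1.005 pp.
TFP growth = 3 + 0.477 = 3.477%.

3.48%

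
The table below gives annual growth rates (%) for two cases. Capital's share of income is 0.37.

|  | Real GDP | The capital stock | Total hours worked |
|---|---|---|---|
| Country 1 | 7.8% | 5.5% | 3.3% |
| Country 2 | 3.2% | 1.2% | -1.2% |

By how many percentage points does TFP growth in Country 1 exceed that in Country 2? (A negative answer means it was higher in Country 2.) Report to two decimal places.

Labor's share = 1 − 0.37 = 0.63.
Country 1: TFP = 7.8 − 2.035 − 2.079 = 3.686%.
Country 2: TFP = 3.2 − 0.444 + 0.756 = 3.512%.
Difference = 3.686 − (3.512) = 0.174 pp.

0.17 percentage points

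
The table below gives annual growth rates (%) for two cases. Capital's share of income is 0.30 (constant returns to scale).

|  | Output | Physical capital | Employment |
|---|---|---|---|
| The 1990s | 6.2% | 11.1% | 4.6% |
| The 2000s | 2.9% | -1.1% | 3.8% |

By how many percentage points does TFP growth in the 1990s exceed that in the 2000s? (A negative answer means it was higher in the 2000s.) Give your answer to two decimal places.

Labor's share = 1 − 0.3 = 0.7.
The 1990s: TFP = 6.2 − 3.33 − 3.22 = -0.35%.
The 2000s: TFP = 2.9 + 0.33 − 2.66 = 0.57%.
Difference = -0.35 − (0.57) = -0.92 pp.

-0.92 percentage points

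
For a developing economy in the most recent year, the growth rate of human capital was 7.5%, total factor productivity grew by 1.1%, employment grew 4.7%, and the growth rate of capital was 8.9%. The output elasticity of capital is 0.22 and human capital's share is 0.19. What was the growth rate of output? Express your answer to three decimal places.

7.256%

Labor's share = 1 − 0.22 − 0.19 = 0.59.
Capital: 0.22 × 8.9 = 1.958 pp.
Human capital: 0.19 × 7.5 = 1.425 pp.
Employment: 0.59 × 4.7 = 2.773 pp.
Output growth = 1.1 + 6.156 = 7.256%.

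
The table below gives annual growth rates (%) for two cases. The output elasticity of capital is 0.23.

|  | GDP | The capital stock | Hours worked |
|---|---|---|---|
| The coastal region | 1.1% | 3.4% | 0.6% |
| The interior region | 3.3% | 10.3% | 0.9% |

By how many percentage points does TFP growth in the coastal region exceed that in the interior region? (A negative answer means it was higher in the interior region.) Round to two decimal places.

-0.38 percentage points

Labor's share = 1 − 0.23 = 0.77.
The coastal region: TFP = 1.1 − 0.782 − 0.462 = -0.144%.
The interior region: TFP = 3.3 − 2.369 − 0.693 = 0.238%.
Difference = -0.144 − (0.238) = -0.382 pp.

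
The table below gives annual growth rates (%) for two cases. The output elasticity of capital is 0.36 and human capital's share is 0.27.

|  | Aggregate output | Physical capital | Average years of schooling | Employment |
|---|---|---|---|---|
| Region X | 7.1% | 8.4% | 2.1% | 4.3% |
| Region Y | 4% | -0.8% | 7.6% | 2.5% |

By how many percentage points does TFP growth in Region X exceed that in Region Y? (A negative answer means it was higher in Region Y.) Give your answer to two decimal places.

0.61 percentage points

Labor's share = 1 − 0.36 − 0.27 = 0.37.
Region X: TFP = 7.1 − 3.024 − 0.567 − 1.591 = 1.918%.
Region Y: TFP = 4 + 0.288 − 2.052 − 0.925 = 1.311%.
Difference = 1.918 − (1.311) = 0.607 pp.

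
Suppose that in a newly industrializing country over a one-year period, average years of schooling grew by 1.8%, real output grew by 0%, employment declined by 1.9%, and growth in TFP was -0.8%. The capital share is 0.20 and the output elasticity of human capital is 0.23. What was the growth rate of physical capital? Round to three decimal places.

Physical capital growth was 7.345%.

Labor's share = 1 − 0.2 − 0.23 = 0.57.
gY = gA + 0.23×1.8 + 0.57×(-1.9) + 0.2×g.
0.2×g = 0 + 0.8 + 0.669 = 1.469.
g = 1.469 / 0.2 = 7.345%.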